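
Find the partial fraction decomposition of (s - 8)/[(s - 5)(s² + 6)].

At s=5: P = (1·5 - 8)/(5² + 6) = -3/31. Q = -P = 3/31, R = 1 - 5·P = 46/31
Result: (-3/31)/(s - 5) + ((3/31)s + 46/31)/(s² + 6)


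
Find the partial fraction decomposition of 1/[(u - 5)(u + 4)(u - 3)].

Using cover-up method: A = 1/18, B = 1/63, C = -1/14
Result: (1/18)/(u - 5) + (1/63)/(u + 4) - (1/14)/(u - 3)


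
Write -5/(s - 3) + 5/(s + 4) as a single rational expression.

Common denominator (s - 3)(s + 4). Numerator: -5(s + 4) + 5(s - 3) = (-5s - 20) + (5s - 15) = -35
Result: (-35)/[(s - 3)(s + 4)]


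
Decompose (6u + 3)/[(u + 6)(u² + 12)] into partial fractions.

At u=-6: α = (6·(-6) + 3)/((-6)² + 12) = -11/16. β = -α = 11/16, γ = 6 - (-6)·α = 15/8
Result: (-11/16)/(u + 6) + ((11/16)u + 15/8)/(u² + 12)


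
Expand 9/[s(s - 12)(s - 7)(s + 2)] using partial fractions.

Using Heaviside cover-up: (3/56)/s + (3/280)/(s - 12) - (1/35)/(s - 7) - (1/28)/(s + 2)


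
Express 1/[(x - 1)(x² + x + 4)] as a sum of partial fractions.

Cover-up at x = 1: A = 1/(1² + 1·1 + 4) = 1/6. Then B = -A = -1/6, C = -A·(1 + 1) = -1/3
Result: (1/6)/(x - 1) - ((1/6)x + 1/3)/(x² + x + 4)


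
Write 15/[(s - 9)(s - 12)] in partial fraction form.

15/(s - 9)(s - 12) = α/(s - 9) + β/(s - 12). α = 15/(9 - 12) = -5, β = 15/(12 - 9) = 5
Result: -5/(s - 9) + 5/(s - 12)


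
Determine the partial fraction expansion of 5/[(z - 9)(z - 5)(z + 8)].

Using cover-up method: α = 5/68, β = -5/52, γ = 5/221
Result: (5/68)/(z - 9) - (5/52)/(z - 5) + (5/221)/(z + 8)


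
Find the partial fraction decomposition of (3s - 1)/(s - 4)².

(3s - 1) = P(s - 4) + Q. At s = 4: Q = 3·4 - 1 = 11. Coeff of s: P = 3
Result: 3/(s - 4) + 11/(s - 4)²


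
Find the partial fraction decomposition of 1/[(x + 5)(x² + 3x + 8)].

Cover-up at x = -5: P = 1/((-5)² + 3·(-5) + 8) = 1/18. Then Q = -P = -1/18, R = -P·(3 - 5) = 1/9
Result: (1/18)/(x + 5) - ((1/18)x - 1/9)/(x² + 3x + 8)


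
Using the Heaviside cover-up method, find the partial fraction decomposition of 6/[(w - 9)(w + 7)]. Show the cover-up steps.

Cover (w - 9): set w=9, get P = 6/(9 + 7) = 3/8. Cover (w + 7): set w=-7, get Q = 6/(-7 - 9) = -3/8.
Result: (3/8)/(w - 9) - (3/8)/(w + 7)


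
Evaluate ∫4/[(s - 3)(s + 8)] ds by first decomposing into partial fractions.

Decompose: 4/[(s - 3)(s + 8)] = (4/11)/(s - 3) - (4/11)/(s + 8). Integrate each term: (4/11) ln|(s - 3)| - (4/11) ln|(s + 8)| + C


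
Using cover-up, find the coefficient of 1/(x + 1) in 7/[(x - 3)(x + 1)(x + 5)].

Cover (x + 1), set x=-1: 7/[(-1 - 3)(-1 + 5)] = -7/16


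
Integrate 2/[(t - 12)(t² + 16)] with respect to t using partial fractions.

Cover-up at t=12: P = 2/(12²+16) = 1/80. Coeff matching: Q = -1/80, R = -3/20. Decomposition: (1/80)/(t - 12) - ((1/80)t + 3/20)/(t² + 16). Integrate: linear → ln, quadratic → (1/2)ln + arctan: (1/80) ln|(t - 12)| - (1/160) ln(t² + 16) - (3/80) arctan(t/4) + C


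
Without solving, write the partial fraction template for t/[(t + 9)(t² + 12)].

Linear + irreducible quadratic: A/(t + 9) + (Bt + C)/(t² + 12)


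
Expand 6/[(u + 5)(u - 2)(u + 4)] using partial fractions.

Using cover-up method: P = 6/7, Q = 1/7, R = -1
Result: (6/7)/(u + 5) + (1/7)/(u - 2) - 1/(u + 4)


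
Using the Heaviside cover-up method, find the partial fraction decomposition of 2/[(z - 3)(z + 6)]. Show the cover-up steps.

Cover (z - 3): set z=3, get A = 2/(3 + 6) = 2/9. Cover (z + 6): set z=-6, get B = 2/(-6 - 3) = -2/9.
Result: (2/9)/(z - 3) - (2/9)/(z + 6)


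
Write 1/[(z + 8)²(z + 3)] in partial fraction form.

Cover-up at z=-3: C = 1/(-3 + 8)² = 1/25. Cover-up at z=-8: B = 1/(-8 + 3) = -1/5. Comparing z² coeff: A = -C = -1/25
Result: (-1/25)/(z + 8) - (1/5)/(z + 8)² + (1/25)/(z + 3)


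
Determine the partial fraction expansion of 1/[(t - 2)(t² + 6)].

Cover-up at t = 2: P = 1/(2² + 6) = 1/10. Then Q = -P = -1/10, R = -P·(0 + 2) = -1/5
Result: (1/10)/(t - 2) - ((1/10)t + 1/5)/(t² + 6)


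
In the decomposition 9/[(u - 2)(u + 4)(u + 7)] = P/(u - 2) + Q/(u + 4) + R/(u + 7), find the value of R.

Cover-up at u = -7: R = 9/[(-7 - 2)(-7 + 4)] = 9/[(-9)(-3)] = 9/27 = 1/3


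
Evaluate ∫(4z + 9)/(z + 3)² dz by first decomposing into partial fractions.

Decompose: A = 4, B = 4·(-3) + 9 = -3, so (4z + 9)/(z + 3)² = 4/(z + 3) - 3/(z + 3)². Integrate: ∫ A/(z + 3) dz = 4 ln|(z + 3)|; ∫ B/(z + 3)² dz = 3/(z + 3). Sum: 4 ln|(z + 3)| + 3/(z + 3) + C


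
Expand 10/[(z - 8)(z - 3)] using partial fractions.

10/(z - 8)(z - 3) = α/(z - 8) + β/(z - 3). α = 10/(8 - 3) = 2, β = 10/(3 - 8) = -2
Result: 2/(z - 8) - 2/(z - 3)


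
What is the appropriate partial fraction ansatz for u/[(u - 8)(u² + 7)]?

Linear + irreducible quadratic: P/(u - 8) + (Qu + R)/(u² + 7)


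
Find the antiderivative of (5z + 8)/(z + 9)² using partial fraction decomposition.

Decompose: α = 5, β = 5·(-9) + 8 = -37, so (5z + 8)/(z + 9)² = 5/(z + 9) - 37/(z + 9)². Integrate: ∫ α/(z + 9) dz = 5 ln|(z + 9)|; ∫ β/(z + 9)² dz = 37/(z + 9). Sum: 5 ln|(z + 9)| + 37/(z + 9) + C


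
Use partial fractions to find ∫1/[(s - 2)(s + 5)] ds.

Decompose: 1/[(s - 2)(s + 5)] = (1/7)/(s - 2) - (1/7)/(s + 5). Integrate each term: (1/7) ln|(s - 2)| - (1/7) ln|(s + 5)| + C


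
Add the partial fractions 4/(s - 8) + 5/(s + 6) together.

Common denominator (s - 8)(s + 6). Numerator: 4(s + 6) + 5(s - 8) = (4s + 24) + (5s - 40) = 9s - 16
Result: (9s - 16)/[(s - 8)(s + 6)]


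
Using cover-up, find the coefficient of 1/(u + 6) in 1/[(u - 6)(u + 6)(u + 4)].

Cover (u + 6), set u=-6: 1/[(-6 - 6)(-6 + 4)] = 1/24


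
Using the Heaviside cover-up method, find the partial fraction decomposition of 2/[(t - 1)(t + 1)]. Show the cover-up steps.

Cover (t - 1): set t=1, get A = 2/(1 + 1) = 1. Cover (t + 1): set t=-1, get B = 2/(-1 - 1) = -1.
Result: 1/(t - 1) - 1/(t + 1)


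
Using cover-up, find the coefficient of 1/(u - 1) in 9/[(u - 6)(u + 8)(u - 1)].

Cover (u - 1), set u=1: 9/[(1 - 6)(1 + 8)] = -1/5


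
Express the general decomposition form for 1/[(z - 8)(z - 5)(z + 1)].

Three distinct linear factors: A/(z - 8) + B/(z - 5) + C/(z + 1)


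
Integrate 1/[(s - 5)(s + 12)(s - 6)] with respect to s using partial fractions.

Cover-up: P = -1/17, Q = 1/306, R = 1/18. Decomposition: (-1/17)/(s - 5) + (1/306)/(s + 12) + (1/18)/(s - 6). Integrate each term: (-1/17) ln|(s - 5)| + (1/306) ln|(s + 12)| + (1/18) ln|(s - 6)| + C


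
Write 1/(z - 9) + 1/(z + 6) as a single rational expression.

Common denominator (z - 9)(z + 6). Numerator: 1(z + 6) + 1(z - 9) = (z + 6) + (z - 9) = 2z - 3
Result: (2z - 3)/[(z - 9)(z + 6)]


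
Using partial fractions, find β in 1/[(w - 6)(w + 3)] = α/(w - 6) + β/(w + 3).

Cover-up at w = -3: β = 1/(-3 - 6) = -1/9


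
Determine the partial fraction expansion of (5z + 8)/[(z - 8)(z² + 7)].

At z=8: α = (5·8 + 8)/(8² + 7) = 48/71. β = -α = -48/71, γ = 5 - 8·α = -29/71
Result: (48/71)/(z - 8) - ((48/71)z + 29/71)/(z² + 7)


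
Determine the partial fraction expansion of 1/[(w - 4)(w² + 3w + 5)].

Cover-up at w = 4: A = 1/(4² + 3·4 + 5) = 1/33. Then B = -A = -1/33, C = -A·(3 + 4) = -7/33
Result: (1/33)/(w - 4) - ((1/33)w + 7/33)/(w² + 3w + 5)


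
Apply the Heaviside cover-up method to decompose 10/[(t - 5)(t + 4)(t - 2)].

Cover (t - 5), t=5: P = 10/[(5 + 4)(5 - 2)] = 10/27. Cover (t + 4), t=-4: Q = 10/[(-4 - 5)(-4 - 2)] = 5/27. Cover (t - 2), t=2: R = 10/[(2 - 5)(2 + 4)] = -5/9.
Result: (10/27)/(t - 5) + (5/27)/(t + 4) - (5/9)/(t - 2)


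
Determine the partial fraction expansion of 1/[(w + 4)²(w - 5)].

Cover-up at w=5: R = 1/(5 + 4)² = 1/81. Cover-up at w=-4: Q = 1/(-4 - 5) = -1/9. Comparing w² coeff: P = -R = -1/81
Result: (-1/81)/(w + 4) - (1/9)/(w + 4)² + (1/81)/(w - 5)


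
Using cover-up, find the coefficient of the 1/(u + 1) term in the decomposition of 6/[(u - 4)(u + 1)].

Cover (u + 1), set u=-1: 6/((u - 4) at u=-1) = 6/(-5) = -6/5


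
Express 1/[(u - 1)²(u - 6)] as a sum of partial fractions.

Cover-up at u=6: γ = 1/(6 - 1)² = 1/25. Cover-up at u=1: β = 1/(1 - 6) = -1/5. Comparing u² coeff: α = -γ = -1/25
Result: (-1/25)/(u - 1) - (1/5)/(u - 1)² + (1/25)/(u - 6)


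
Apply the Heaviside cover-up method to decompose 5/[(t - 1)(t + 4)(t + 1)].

Cover (t - 1), t=1: α = 5/[(1 + 4)(1 + 1)] = 1/2. Cover (t + 4), t=-4: β = 5/[(-4 - 1)(-4 + 1)] = 1/3. Cover (t + 1), t=-1: γ = 5/[(-1 - 1)(-1 + 4)] = -5/6.
Result: (1/2)/(t - 1) + (1/3)/(t + 4) - (5/6)/(t + 1)


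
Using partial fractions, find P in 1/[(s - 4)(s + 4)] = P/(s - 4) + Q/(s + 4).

Cover-up at s = 4: P = 1/(4 + 4) = 1/8


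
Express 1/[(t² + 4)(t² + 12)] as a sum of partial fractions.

Coefficient matching gives A = C = 0, B = 1/(12-4) = 1/8, D = -B = -1/8
Result: (1/8)/(t² + 4) - (1/8)/(t² + 12)


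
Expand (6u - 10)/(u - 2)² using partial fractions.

(6u - 10) = α(u - 2) + β. At u = 2: β = 6·2 - 10 = 2. Coeff of u: α = 6
Result: 6/(u - 2) + 2/(u - 2)²


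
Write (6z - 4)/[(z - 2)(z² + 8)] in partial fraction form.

At z=2: P = (6·2 - 4)/(2² + 8) = 2/3. Q = -P = -2/3, R = 6 - 2·P = 14/3
Result: (2/3)/(z - 2) - ((2/3)z - 14/3)/(z² + 8)


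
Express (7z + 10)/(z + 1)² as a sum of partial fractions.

(7z + 10) = A(z + 1) + B. At z = -1: B = 7·(-1) + 10 = 3. Coeff of z: A = 7
Result: 7/(z + 1) + 3/(z + 1)²


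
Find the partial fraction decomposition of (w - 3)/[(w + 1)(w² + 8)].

At w=-1: P = (1·(-1) - 3)/((-1)² + 8) = -4/9. Q = -P = 4/9, R = 1 - (-1)·P = 5/9
Result: (-4/9)/(w + 1) + ((4/9)w + 5/9)/(w² + 8)


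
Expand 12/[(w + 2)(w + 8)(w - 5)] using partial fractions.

Using cover-up method: α = -2/7, β = 2/13, γ = 12/91
Result: (-2/7)/(w + 2) + (2/13)/(w + 8) + (12/91)/(w - 5)


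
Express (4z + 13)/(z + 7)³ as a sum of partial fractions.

(4z + 13) = α(z + 7)² + β(z + 7) + γ. At z = -7: γ = 4·(-7) + 13 = -15. Coefficients: α = 0, β = 4
Result: 4/(z + 7)² - 15/(z + 7)³


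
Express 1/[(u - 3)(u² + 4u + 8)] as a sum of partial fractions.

Cover-up at u = 3: α = 1/(3² + 4·3 + 8) = 1/29. Then β = -α = -1/29, γ = -α·(4 + 3) = -7/29
Result: (1/29)/(u - 3) - ((1/29)u + 7/29)/(u² + 4u + 8)


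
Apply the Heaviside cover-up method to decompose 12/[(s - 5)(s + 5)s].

Cover (s - 5), s=5: A = 12/[(5 + 5)(5 - 0)] = 6/25. Cover (s + 5), s=-5: B = 12/[(-5 - 5)(-5 - 0)] = 6/25. Cover s, s=0: C = 12/[(0 - 5)(0 + 5)] = -12/25.
Result: (6/25)/(s - 5) + (6/25)/(s + 5) - (12/25)/s


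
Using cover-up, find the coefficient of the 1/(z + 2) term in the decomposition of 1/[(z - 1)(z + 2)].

Cover (z + 2), set z=-2: 1/((z - 1) at z=-2) = 1/(-3) = -1/3


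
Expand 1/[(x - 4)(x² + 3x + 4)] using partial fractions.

Cover-up at x = 4: α = 1/(4² + 3·4 + 4) = 1/32. Then β = -α = -1/32, γ = -α·(3 + 4) = -7/32
Result: (1/32)/(x - 4) - ((1/32)x + 7/32)/(x² + 3x + 4)


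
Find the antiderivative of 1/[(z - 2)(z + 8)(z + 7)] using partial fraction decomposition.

Cover-up: P = 1/90, Q = 1/10, R = -1/9. Decomposition: (1/90)/(z - 2) + (1/10)/(z + 8) - (1/9)/(z + 7). Integrate each term: (1/90) ln|(z - 2)| + (1/10) ln|(z + 8)| - (1/9) ln|(z + 7)| + C


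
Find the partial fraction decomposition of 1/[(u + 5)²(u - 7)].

Cover-up at u=7: C = 1/(7 + 5)² = 1/144. Cover-up at u=-5: B = 1/(-5 - 7) = -1/12. Comparing u² coeff: A = -C = -1/144
Result: (-1/144)/(u + 5) - (1/12)/(u + 5)² + (1/144)/(u - 7)


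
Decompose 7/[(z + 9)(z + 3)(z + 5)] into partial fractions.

Using cover-up method: A = 7/24, B = 7/12, C = -7/8
Result: (7/24)/(z + 9) + (7/12)/(z + 3) - (7/8)/(z + 5)


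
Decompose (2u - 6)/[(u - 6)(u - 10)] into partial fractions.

At u=6: A = (2·6 - 6)/(6 - 10) = -3/2. At u=10: B = (2·10 - 6)/(10 - 6) = 7/2
Result: (-3/2)/(u - 6) + (7/2)/(u - 10)


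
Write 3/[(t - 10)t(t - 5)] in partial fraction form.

Using cover-up method: A = 3/50, B = 3/50, C = -3/25
Result: (3/50)/(t - 10) + (3/50)/t - (3/25)/(t - 5)


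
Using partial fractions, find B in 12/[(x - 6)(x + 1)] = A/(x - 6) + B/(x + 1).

Cover-up at x = -1: B = 12/(-1 - 6) = -12/7


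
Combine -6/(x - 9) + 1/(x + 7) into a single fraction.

Common denominator (x - 9)(x + 7). Numerator: -6(x + 7) + 1(x - 9) = (-6x - 42) + (x - 9) = -5x - 51
Result: (-5x - 51)/[(x - 9)(x + 7)]


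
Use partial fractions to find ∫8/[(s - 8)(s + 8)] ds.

Decompose: 8/[(s - 8)(s + 8)] = (1/2)/(s - 8) - (1/2)/(s + 8). Integrate each term: (1/2) ln|(s - 8)| - (1/2) ln|(s + 8)| + C


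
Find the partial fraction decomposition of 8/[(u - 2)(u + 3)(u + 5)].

Using cover-up method: P = 8/35, Q = -4/5, R = 4/7
Result: (8/35)/(u - 2) - (4/5)/(u + 3) + (4/7)/(u + 5)


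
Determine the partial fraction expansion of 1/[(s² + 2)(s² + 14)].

Coefficient matching gives P = R = 0, Q = 1/(14-2) = 1/12, S = -Q = -1/12
Result: (1/12)/(s² + 2) - (1/12)/(s² + 14)


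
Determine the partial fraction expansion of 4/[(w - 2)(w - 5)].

4/(w - 2)(w - 5) = A/(w - 2) + B/(w - 5). A = 4/(2 - 5) = -4/3, B = 4/(5 - 2) = 4/3
Result: (-4/3)/(w - 2) + (4/3)/(w - 5)


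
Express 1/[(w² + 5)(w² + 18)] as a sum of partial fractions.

Coefficient matching gives α = γ = 0, β = 1/(18-5) = 1/13, δ = -β = -1/13
Result: (1/13)/(w² + 5) - (1/13)/(w² + 18)


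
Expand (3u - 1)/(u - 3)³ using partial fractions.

(3u - 1) = P(u - 3)² + Q(u - 3) + R. At u = 3: R = 3·3 - 1 = 8. Coefficients: P = 0, Q = 3
Result: 3/(u - 3)² + 8/(u - 3)³


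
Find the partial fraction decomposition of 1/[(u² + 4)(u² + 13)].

Coefficient matching gives A = C = 0, B = 1/(13-4) = 1/9, D = -B = -1/9
Result: (1/9)/(u² + 4) - (1/9)/(u² + 13)


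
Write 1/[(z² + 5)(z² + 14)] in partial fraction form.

Coefficient matching gives P = R = 0, Q = 1/(14-5) = 1/9, S = -Q = -1/9
Result: (1/9)/(z² + 5) - (1/9)/(z² + 14)


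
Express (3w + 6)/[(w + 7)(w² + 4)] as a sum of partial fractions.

At w=-7: P = (3·(-7) + 6)/((-7)² + 4) = -15/53. Q = -P = 15/53, R = 3 - (-7)·P = 54/53
Result: (-15/53)/(w + 7) + ((15/53)w + 54/53)/(w² + 4)


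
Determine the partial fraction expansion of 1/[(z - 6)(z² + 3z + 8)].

Cover-up at z = 6: P = 1/(6² + 3·6 + 8) = 1/62. Then Q = -P = -1/62, R = -P·(3 + 6) = -9/62
Result: (1/62)/(z - 6) - ((1/62)z + 9/62)/(z² + 3z + 8)


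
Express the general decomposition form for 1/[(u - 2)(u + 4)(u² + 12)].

Two linear + quadratic: α/(u - 2) + β/(u + 4) + (γu + δ)/(u² + 12)


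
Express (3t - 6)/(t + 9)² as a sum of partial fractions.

(3t - 6) = α(t + 9) + β. At t = -9: β = 3·(-9) - 6 = -33. Coeff of t: α = 3
Result: 3/(t + 9) - 33/(t + 9)²


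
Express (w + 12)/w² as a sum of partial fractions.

(w + 12) = αw + β. At w = 0: β = 1·0 + 12 = 12. Coeff of w: α = 1
Result: 1/w + 12/w²


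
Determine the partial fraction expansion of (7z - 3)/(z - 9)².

(7z - 3) = α(z - 9) + β. At z = 9: β = 7·9 - 3 = 60. Coeff of z: α = 7
Result: 7/(z - 9) + 60/(z - 9)²


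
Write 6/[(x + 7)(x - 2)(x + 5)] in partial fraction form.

Using cover-up method: α = 1/3, β = 2/21, γ = -3/7
Result: (1/3)/(x + 7) + (2/21)/(x - 2) - (3/7)/(x + 5)


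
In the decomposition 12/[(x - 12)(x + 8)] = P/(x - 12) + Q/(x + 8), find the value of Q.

Cover-up at x = -8: Q = 12/(-8 - 12) = -12/20 = -3/5


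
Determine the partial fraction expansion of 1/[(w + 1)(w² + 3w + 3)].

Cover-up at w = -1: α = 1/((-1)² + 3·(-1) + 3) = 1. Then β = -α = -1, γ = -α·(3 - 1) = -2
Result: 1/(w + 1) - (w + 2)/(w² + 3w + 3)


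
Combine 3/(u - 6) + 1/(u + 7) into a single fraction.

Common denominator (u - 6)(u + 7). Numerator: 3(u + 7) + 1(u - 6) = (3u + 21) + (u - 6) = 4u + 15
Result: (4u + 15)/[(u - 6)(u + 7)]


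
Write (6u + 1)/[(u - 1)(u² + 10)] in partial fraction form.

At u=1: A = (6·1 + 1)/(1² + 10) = 7/11. B = -A = -7/11, C = 6 - 1·A = 59/11
Result: (7/11)/(u - 1) - ((7/11)u - 59/11)/(u² + 10)


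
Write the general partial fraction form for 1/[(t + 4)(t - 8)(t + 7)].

Three distinct linear factors: A/(t + 4) + B/(t - 8) + C/(t + 7)


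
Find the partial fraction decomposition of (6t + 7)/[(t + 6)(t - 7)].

At t=-6: A = (6·(-6) + 7)/(-6 - 7) = 29/13. At t=7: B = (6·7 + 7)/(7 + 6) = 49/13
Result: (29/13)/(t + 6) + (49/13)/(t - 7)


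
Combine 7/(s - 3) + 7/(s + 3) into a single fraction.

Common denominator (s - 3)(s + 3). Numerator: 7(s + 3) + 7(s - 3) = (7s + 21) + (7s - 21) = 14s
Result: (14s)/[(s - 3)(s + 3)]


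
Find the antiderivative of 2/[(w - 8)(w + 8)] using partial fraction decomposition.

Decompose: 2/[(w - 8)(w + 8)] = (1/8)/(w - 8) - (1/8)/(w + 8). Integrate each term: (1/8) ln|(w - 8)| - (1/8) ln|(w + 8)| + C


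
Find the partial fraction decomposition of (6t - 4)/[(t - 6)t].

At t=6: P = (6·6 - 4)/(6 - 0) = 16/3. At t=0: Q = (6·0 - 4)/(0 - 6) = 2/3
Result: (16/3)/(t - 6) + (2/3)/t


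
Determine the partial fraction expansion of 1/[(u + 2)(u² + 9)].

Cover-up at u = -2: P = 1/((-2)² + 9) = 1/13. Then Q = -P = -1/13, R = -P·(0 - 2) = 2/13
Result: (1/13)/(u + 2) - ((1/13)u - 2/13)/(u² + 9)


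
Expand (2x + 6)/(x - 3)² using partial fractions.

(2x + 6) = α(x - 3) + β. At x = 3: β = 2·3 + 6 = 12. Coeff of x: α = 2
Result: 2/(x - 3) + 12/(x - 3)²


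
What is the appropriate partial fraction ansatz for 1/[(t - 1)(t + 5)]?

Distinct linear factors: A/(t - 1) + B/(t + 5)


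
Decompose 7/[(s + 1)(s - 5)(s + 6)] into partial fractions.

Using cover-up method: α = -7/30, β = 7/66, γ = 7/55
Result: (-7/30)/(s + 1) + (7/66)/(s - 5) + (7/55)/(s + 6)


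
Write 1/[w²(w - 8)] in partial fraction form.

Cover-up at w=8: R = 1/(8 - 0)² = 1/64. Cover-up at w=0: Q = 1/(0 - 8) = -1/8. Comparing w² coeff: P = -R = -1/64
Result: (-1/64)/w - (1/8)/w² + (1/64)/(w - 8)


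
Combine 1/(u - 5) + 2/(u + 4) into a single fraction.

Common denominator (u - 5)(u + 4). Numerator: 1(u + 4) + 2(u - 5) = (u + 4) + (2u - 10) = 3u - 6
Result: (3u - 6)/[(u - 5)(u + 4)]


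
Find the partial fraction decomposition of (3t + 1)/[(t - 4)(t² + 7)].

At t=4: A = (3·4 + 1)/(4² + 7) = 13/23. B = -A = -13/23, C = 3 - 4·A = 17/23
Result: (13/23)/(t - 4) - ((13/23)t - 17/23)/(t² + 7)


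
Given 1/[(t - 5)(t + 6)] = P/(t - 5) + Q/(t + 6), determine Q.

Cover-up at t = -6: Q = 1/(-6 - 5) = -1/11


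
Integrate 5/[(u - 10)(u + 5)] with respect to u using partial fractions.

Decompose: 5/[(u - 10)(u + 5)] = (1/3)/(u - 10) - (1/3)/(u + 5). Integrate each term: (1/3) ln|(u - 10)| - (1/3) ln|(u + 5)| + C


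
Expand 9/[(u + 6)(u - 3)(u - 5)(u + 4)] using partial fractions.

Using Heaviside cover-up: (-1/22)/(u + 6) - (1/14)/(u - 3) + (1/22)/(u - 5) + (1/14)/(u + 4)


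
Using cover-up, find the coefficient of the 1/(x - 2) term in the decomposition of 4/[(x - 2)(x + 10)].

Cover (x - 2), set x=2: 4/((x + 10) at x=2) = 4/(12) = 1/3


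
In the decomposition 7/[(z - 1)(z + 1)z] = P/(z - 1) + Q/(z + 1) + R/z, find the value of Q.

Cover-up at z = -1: Q = 7/[(-1 - 1)(-1 - 0)] = 7/[(-2)(-1)] = 7/2


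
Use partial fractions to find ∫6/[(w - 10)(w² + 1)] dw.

Cover-up at w=10: α = 6/(10²+1) = 6/101. Coeff matching: β = -6/101, γ = -60/101. Decomposition: (6/101)/(w - 10) - ((6/101)w + 60/101)/(w² + 1). Integrate: linear → ln, quadratic → (1/2)ln + arctan: (6/101) ln|(w - 10)| - (3/101) ln(w² + 1) - (60/101) arctan(w) + C


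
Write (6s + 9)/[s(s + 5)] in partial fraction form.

At s=0: P = (6·0 + 9)/(0 + 5) = 9/5. At s=-5: Q = (6·(-5) + 9)/(-5 - 0) = 21/5
Result: (9/5)/s + (21/5)/(s + 5)


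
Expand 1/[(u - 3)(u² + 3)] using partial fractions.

Cover-up at u = 3: A = 1/(3² + 3) = 1/12. Then B = -A = -1/12, C = -A·(0 + 3) = -1/4
Result: (1/12)/(u - 3) - ((1/12)u + 1/4)/(u² + 3)


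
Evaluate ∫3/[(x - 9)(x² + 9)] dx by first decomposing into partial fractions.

Cover-up at x=9: A = 3/(9²+9) = 1/30. Coeff matching: B = -1/30, C = -3/10. Decomposition: (1/30)/(x - 9) - ((1/30)x + 3/10)/(x² + 9). Integrate: linear → ln, quadratic → (1/2)ln + arctan: (1/30) ln|(x - 9)| - (1/60) ln(x² + 9) - (1/10) arctan(x/3) + C


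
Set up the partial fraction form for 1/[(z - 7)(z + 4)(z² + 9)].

Two linear + quadratic: P/(z - 7) + Q/(z + 4) + (Rz + S)/(z² + 9)


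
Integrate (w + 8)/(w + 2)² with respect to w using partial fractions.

Decompose: α = 1, β = 1·(-2) + 8 = 6, so (w + 8)/(w + 2)² = 1/(w + 2) + 6/(w + 2)². Integrate: ∫ α/(w + 2) dw = ln|(w + 2)|; ∫ β/(w + 2)² dw = -6/(w + 2). Sum: ln|(w + 2)| - 6/(w + 2) + C


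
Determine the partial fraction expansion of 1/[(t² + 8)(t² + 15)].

Coefficient matching gives α = γ = 0, β = 1/(15-8) = 1/7, δ = -β = -1/7
Result: (1/7)/(t² + 8) - (1/7)/(t² + 15)


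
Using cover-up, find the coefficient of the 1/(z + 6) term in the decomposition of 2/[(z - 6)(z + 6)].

Cover (z + 6), set z=-6: 2/((z - 6) at z=-6) = 2/(-12) = -1/6


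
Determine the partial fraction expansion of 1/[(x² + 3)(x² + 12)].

Coefficient matching gives P = R = 0, Q = 1/(12-3) = 1/9, S = -Q = -1/9
Result: (1/9)/(x² + 3) - (1/9)/(x² + 12)


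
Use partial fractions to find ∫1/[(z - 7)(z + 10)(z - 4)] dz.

Cover-up: P = 1/51, Q = 1/238, R = -1/42. Decomposition: (1/51)/(z - 7) + (1/238)/(z + 10) - (1/42)/(z - 4). Integrate each term: (1/51) ln|(z - 7)| + (1/238) ln|(z + 10)| - (1/42) ln|(z - 4)| + C


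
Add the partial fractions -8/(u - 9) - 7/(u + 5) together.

Common denominator (u - 9)(u + 5). Numerator: -8(u + 5) - 7(u - 9) = (-8u - 40) - (7u - 63) = -15u + 23
Result: (-15u + 23)/[(u - 9)(u + 5)]


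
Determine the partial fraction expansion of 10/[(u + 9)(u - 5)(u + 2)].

Using cover-up method: P = 5/49, Q = 5/49, R = -10/49
Result: (5/49)/(u + 9) + (5/49)/(u - 5) - (10/49)/(u + 2)


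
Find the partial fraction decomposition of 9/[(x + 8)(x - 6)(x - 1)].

Using cover-up method: A = 1/14, B = 9/70, C = -1/5
Result: (1/14)/(x + 8) + (9/70)/(x - 6) - (1/5)/(x - 1)


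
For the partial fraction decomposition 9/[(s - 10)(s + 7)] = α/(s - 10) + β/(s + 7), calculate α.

Cover-up at s = 10: α = 9/(10 + 7) = 9/17


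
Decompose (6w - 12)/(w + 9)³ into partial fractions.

(6w - 12) = P(w + 9)² + Q(w + 9) + R. At w = -9: R = 6·(-9) - 12 = -66. Coefficients: P = 0, Q = 6
Result: 6/(w + 9)² - 66/(w + 9)³


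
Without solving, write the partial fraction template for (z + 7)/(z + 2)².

Repeated linear factor: P/(z + 2) + Q/(z + 2)²


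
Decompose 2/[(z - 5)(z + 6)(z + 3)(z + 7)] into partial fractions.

Using Heaviside cover-up: (1/528)/(z - 5) + (2/33)/(z + 6) - (1/48)/(z + 3) - (1/24)/(z + 7)


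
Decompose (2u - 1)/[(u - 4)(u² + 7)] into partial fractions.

At u=4: α = (2·4 - 1)/(4² + 7) = 7/23. β = -α = -7/23, γ = 2 - 4·α = 18/23
Result: (7/23)/(u - 4) - ((7/23)u - 18/23)/(u² + 7)


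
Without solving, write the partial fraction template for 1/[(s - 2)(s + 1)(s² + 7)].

Two linear + quadratic: A/(s - 2) + B/(s + 1) + (Cs + D)/(s² + 7)


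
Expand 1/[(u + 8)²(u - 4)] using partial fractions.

Cover-up at u=4: C = 1/(4 + 8)² = 1/144. Cover-up at u=-8: B = 1/(-8 - 4) = -1/12. Comparing u² coeff: A = -C = -1/144
Result: (-1/144)/(u + 8) - (1/12)/(u + 8)² + (1/144)/(u - 4)


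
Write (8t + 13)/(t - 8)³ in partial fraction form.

(8t + 13) = A(t - 8)² + B(t - 8) + C. At t = 8: C = 8·8 + 13 = 77. Coefficients: A = 0, B = 8
Result: 8/(t - 8)² + 77/(t - 8)³


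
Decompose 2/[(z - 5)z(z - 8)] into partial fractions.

Using cover-up method: A = -2/15, B = 1/20, C = 1/12
Result: (-2/15)/(z - 5) + (1/20)/z + (1/12)/(z - 8)


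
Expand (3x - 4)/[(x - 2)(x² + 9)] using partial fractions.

At x=2: A = (3·2 - 4)/(2² + 9) = 2/13. B = -A = -2/13, C = 3 - 2·A = 35/13
Result: (2/13)/(x - 2) - ((2/13)x - 35/13)/(x² + 9)


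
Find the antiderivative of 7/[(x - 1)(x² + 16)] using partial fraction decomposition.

Cover-up at x=1: A = 7/(1²+16) = 7/17. Coeff matching: B = -7/17, C = -7/17. Decomposition: (7/17)/(x - 1) - ((7/17)x + 7/17)/(x² + 16). Integrate: linear → ln, quadratic → (1/2)ln + arctan: (7/17) ln|(x - 1)| - (7/34) ln(x² + 16) - (7/68) arctan(x/4) + C


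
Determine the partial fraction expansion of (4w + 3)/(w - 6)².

(4w + 3) = P(w - 6) + Q. At w = 6: Q = 4·6 + 3 = 27. Coeff of w: P = 4
Result: 4/(w - 6) + 27/(w - 6)²


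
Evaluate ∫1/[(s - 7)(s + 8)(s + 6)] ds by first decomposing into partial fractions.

Cover-up: α = 1/195, β = 1/30, γ = -1/26. Decomposition: (1/195)/(s - 7) + (1/30)/(s + 8) - (1/26)/(s + 6). Integrate each term: (1/195) ln|(s - 7)| + (1/30) ln|(s + 8)| - (1/26) ln|(s + 6)| + C


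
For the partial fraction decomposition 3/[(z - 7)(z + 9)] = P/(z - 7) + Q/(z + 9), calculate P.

Cover-up at z = 7: P = 3/(7 + 9) = 3/16


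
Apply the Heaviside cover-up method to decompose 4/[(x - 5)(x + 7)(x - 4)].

Cover (x - 5), x=5: P = 4/[(5 + 7)(5 - 4)] = 1/3. Cover (x + 7), x=-7: Q = 4/[(-7 - 5)(-7 - 4)] = 1/33. Cover (x - 4), x=4: R = 4/[(4 - 5)(4 + 7)] = -4/11.
Result: (1/3)/(x - 5) + (1/33)/(x + 7) - (4/11)/(x - 4)


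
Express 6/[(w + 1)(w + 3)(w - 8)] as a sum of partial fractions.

Using cover-up method: P = -1/3, Q = 3/11, R = 2/33
Result: (-1/3)/(w + 1) + (3/11)/(w + 3) + (2/33)/(w - 8)


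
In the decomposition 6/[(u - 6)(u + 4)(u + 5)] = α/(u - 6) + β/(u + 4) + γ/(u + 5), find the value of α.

Cover-up at u = 6: α = 6/[(6 + 4)(6 + 5)] = 6/[(10)(11)] = 6/110 = 3/55


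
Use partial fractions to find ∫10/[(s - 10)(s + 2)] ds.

Decompose: 10/[(s - 10)(s + 2)] = (5/6)/(s - 10) - (5/6)/(s + 2). Integrate each term: (5/6) ln|(s - 10)| - (5/6) ln|(s + 2)| + C


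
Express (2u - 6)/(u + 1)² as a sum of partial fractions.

(2u - 6) = α(u + 1) + β. At u = -1: β = 2·(-1) - 6 = -8. Coeff of u: α = 2
Result: 2/(u + 1) - 8/(u + 1)²


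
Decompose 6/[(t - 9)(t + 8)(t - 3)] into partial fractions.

Using cover-up method: A = 1/17, B = 6/187, C = -1/11
Result: (1/17)/(t - 9) + (6/187)/(t + 8) - (1/11)/(t - 3)


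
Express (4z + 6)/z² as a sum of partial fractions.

(4z + 6) = Pz + Q. At z = 0: Q = 4·0 + 6 = 6. Coeff of z: P = 4
Result: 4/z + 6/z²


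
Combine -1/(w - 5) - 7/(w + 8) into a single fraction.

Common denominator (w - 5)(w + 8). Numerator: -1(w + 8) - 7(w - 5) = (-w - 8) - (7w - 35) = -8w + 27
Result: (-8w + 27)/[(w - 5)(w + 8)]


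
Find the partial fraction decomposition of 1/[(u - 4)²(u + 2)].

Cover-up at u=-2: C = 1/(-2 - 4)² = 1/36. Cover-up at u=4: B = 1/(4 + 2) = 1/6. Comparing u² coeff: A = -C = -1/36
Result: (-1/36)/(u - 4) + (1/6)/(u - 4)² + (1/36)/(u + 2)


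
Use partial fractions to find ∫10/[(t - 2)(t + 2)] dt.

Decompose: 10/[(t - 2)(t + 2)] = (5/2)/(t - 2) - (5/2)/(t + 2). Integrate each term: (5/2) ln|(t - 2)| - (5/2) ln|(t + 2)| + C


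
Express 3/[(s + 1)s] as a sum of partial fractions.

3/(s + 1)s = P/(s + 1) + Q/s. P = 3/(-1 - 0) = -3, Q = 3/(0 + 1) = 3
Result: -3/(s + 1) + 3/s


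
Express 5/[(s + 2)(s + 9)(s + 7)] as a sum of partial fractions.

Using cover-up method: α = 1/7, β = 5/14, γ = -1/2
Result: (1/7)/(s + 2) + (5/14)/(s + 9) - (1/2)/(s + 7)


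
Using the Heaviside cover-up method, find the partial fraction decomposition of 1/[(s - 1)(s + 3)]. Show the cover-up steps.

Cover (s - 1): set s=1, get α = 1/(1 + 3) = 1/4. Cover (s + 3): set s=-3, get β = 1/(-3 - 1) = -1/4.
Result: (1/4)/(s - 1) - (1/4)/(s + 3)


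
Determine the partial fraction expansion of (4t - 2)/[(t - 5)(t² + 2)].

At t=5: P = (4·5 - 2)/(5² + 2) = 2/3. Q = -P = -2/3, R = 4 - 5·P = 2/3
Result: (2/3)/(t - 5) - ((2/3)t - 2/3)/(t² + 2)


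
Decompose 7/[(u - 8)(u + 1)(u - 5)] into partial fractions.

Using cover-up method: P = 7/27, Q = 7/54, R = -7/18
Result: (7/27)/(u - 8) + (7/54)/(u + 1) - (7/18)/(u - 5)


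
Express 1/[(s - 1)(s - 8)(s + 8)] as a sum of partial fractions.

Using cover-up method: A = -1/63, B = 1/112, C = 1/144
Result: (-1/63)/(s - 1) + (1/112)/(s - 8) + (1/144)/(s + 8)


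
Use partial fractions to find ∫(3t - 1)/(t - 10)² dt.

Decompose: P = 3, Q = 3·10 - 1 = 29, so (3t - 1)/(t - 10)² = 3/(t - 10) + 29/(t - 10)². Integrate: ∫ P/(t - 10) dt = 3 ln|(t - 10)|; ∫ Q/(t - 10)² dt = -29/(t - 10). Sum: 3 ln|(t - 10)| - 29/(t - 10) + C


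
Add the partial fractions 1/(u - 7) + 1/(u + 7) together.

Common denominator (u - 7)(u + 7). Numerator: 1(u + 7) + 1(u - 7) = (u + 7) + (u - 7) = 2u
Result: (2u)/[(u - 7)(u + 7)]


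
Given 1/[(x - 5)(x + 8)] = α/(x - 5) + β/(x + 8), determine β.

Cover-up at x = -8: β = 1/(-8 - 5) = -1/13


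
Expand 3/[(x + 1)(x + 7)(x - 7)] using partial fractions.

Using cover-up method: A = -1/16, B = 1/28, C = 3/112
Result: (-1/16)/(x + 1) + (1/28)/(x + 7) + (3/112)/(x - 7)


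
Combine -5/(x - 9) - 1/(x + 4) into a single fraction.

Common denominator (x - 9)(x + 4). Numerator: -5(x + 4) - 1(x - 9) = (-5x - 20) - (x - 9) = -6x - 11
Result: (-6x - 11)/[(x - 9)(x + 4)]


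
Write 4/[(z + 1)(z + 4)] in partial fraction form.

4/(z + 1)(z + 4) = P/(z + 1) + Q/(z + 4). P = 4/(-1 + 4) = 4/3, Q = 4/(-4 + 1) = -4/3
Result: (4/3)/(z + 1) - (4/3)/(z + 4)


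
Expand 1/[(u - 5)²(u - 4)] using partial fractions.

Cover-up at u=4: R = 1/(4 - 5)² = 1. Cover-up at u=5: Q = 1/(5 - 4) = 1. Comparing u² coeff: P = -R = -1
Result: -1/(u - 5) + 1/(u - 5)² + 1/(u - 4)


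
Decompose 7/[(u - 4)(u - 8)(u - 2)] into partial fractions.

Using cover-up method: A = -7/8, B = 7/24, C = 7/12
Result: (-7/8)/(u - 4) + (7/24)/(u - 8) + (7/12)/(u - 2)


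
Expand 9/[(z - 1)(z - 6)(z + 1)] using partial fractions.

Using cover-up method: P = -9/10, Q = 9/35, R = 9/14
Result: (-9/10)/(z - 1) + (9/35)/(z - 6) + (9/14)/(z + 1)


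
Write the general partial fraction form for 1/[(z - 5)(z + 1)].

Distinct linear factors: A/(z - 5) + B/(z + 1)


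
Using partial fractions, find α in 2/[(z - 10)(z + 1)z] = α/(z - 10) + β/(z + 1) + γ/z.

Cover-up at z = 10: α = 2/[(10 + 1)(10 - 0)] = 2/[(11)(10)] = 2/110 = 1/55


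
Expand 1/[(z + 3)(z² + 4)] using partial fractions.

Cover-up at z = -3: A = 1/((-3)² + 4) = 1/13. Then B = -A = -1/13, C = -A·(0 - 3) = 3/13
Result: (1/13)/(z + 3) - ((1/13)z - 3/13)/(z² + 4)


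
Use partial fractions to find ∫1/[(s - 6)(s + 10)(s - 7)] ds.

Cover-up: α = -1/16, β = 1/272, γ = 1/17. Decomposition: (-1/16)/(s - 6) + (1/272)/(s + 10) + (1/17)/(s - 7). Integrate each term: (-1/16) ln|(s - 6)| + (1/272) ln|(s + 10)| + (1/17) ln|(s - 7)| + C


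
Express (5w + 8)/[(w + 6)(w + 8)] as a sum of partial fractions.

At w=-6: α = (5·(-6) + 8)/(-6 + 8) = -11. At w=-8: β = (5·(-8) + 8)/(-8 + 6) = 16
Result: -11/(w + 6) + 16/(w + 8)


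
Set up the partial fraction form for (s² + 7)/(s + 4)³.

Repeated linear factor (power 3): α/(s + 4) + β/(s + 4)² + γ/(s + 4)³


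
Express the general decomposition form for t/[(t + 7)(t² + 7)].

Linear + irreducible quadratic: P/(t + 7) + (Qt + R)/(t² + 7)


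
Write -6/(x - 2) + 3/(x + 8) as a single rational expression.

Common denominator (x - 2)(x + 8). Numerator: -6(x + 8) + 3(x - 2) = (-6x - 48) + (3x - 6) = -3x - 54
Result: (-3x - 54)/[(x - 2)(x + 8)]


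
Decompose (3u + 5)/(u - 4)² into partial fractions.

(3u + 5) = α(u - 4) + β. At u = 4: β = 3·4 + 5 = 17. Coeff of u: α = 3
Result: 3/(u - 4) + 17/(u - 4)²


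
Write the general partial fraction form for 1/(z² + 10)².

Repeated quadratic factor: (αz + β)/(z² + 10) + (γz + δ)/(z² + 10)²


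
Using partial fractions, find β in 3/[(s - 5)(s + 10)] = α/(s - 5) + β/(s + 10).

Cover-up at s = -10: β = 3/(-10 - 5) = -3/15 = -1/5


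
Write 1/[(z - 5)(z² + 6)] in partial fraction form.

Cover-up at z = 5: A = 1/(5² + 6) = 1/31. Then B = -A = -1/31, C = -A·(0 + 5) = -5/31
Result: (1/31)/(z - 5) - ((1/31)z + 5/31)/(z² + 6)


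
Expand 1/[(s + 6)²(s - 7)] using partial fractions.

Cover-up at s=7: γ = 1/(7 + 6)² = 1/169. Cover-up at s=-6: β = 1/(-6 - 7) = -1/13. Comparing s² coeff: α = -γ = -1/169
Result: (-1/169)/(s + 6) - (1/13)/(s + 6)² + (1/169)/(s - 7)


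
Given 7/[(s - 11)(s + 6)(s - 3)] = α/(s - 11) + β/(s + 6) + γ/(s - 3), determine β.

Cover-up at s = -6: β = 7/[(-6 - 11)(-6 - 3)] = 7/[(-17)(-9)] = 7/153


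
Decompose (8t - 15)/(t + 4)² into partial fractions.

(8t - 15) = P(t + 4) + Q. At t = -4: Q = 8·(-4) - 15 = -47. Coeff of t: P = 8
Result: 8/(t + 4) - 47/(t + 4)²


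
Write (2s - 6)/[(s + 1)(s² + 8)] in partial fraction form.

At s=-1: A = (2·(-1) - 6)/((-1)² + 8) = -8/9. B = -A = 8/9, C = 2 - (-1)·A = 10/9
Result: (-8/9)/(s + 1) + ((8/9)s + 10/9)/(s² + 8)


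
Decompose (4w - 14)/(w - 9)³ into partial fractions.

(4w - 14) = α(w - 9)² + β(w - 9) + γ. At w = 9: γ = 4·9 - 14 = 22. Coefficients: α = 0, β = 4
Result: 4/(w - 9)² + 22/(w - 9)³


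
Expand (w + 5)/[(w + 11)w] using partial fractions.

At w=-11: α = (1·(-11) + 5)/(-11 - 0) = 6/11. At w=0: β = (1·0 + 5)/(0 + 11) = 5/11
Result: (6/11)/(w + 11) + (5/11)/w


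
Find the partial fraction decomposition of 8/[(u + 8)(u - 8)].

8/(u + 8)(u - 8) = P/(u + 8) + Q/(u - 8). P = 8/(-8 - 8) = -1/2, Q = 8/(8 + 8) = 1/2
Result: (-1/2)/(u + 8) + (1/2)/(u - 8)


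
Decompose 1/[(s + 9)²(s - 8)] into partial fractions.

Cover-up at s=8: R = 1/(8 + 9)² = 1/289. Cover-up at s=-9: Q = 1/(-9 - 8) = -1/17. Comparing s² coeff: P = -R = -1/289
Result: (-1/289)/(s + 9) - (1/17)/(s + 9)² + (1/289)/(s - 8)


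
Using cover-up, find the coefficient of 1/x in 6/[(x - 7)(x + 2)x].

Cover x, set x=0: 6/[(0 - 7)(0 + 2)] = -3/7


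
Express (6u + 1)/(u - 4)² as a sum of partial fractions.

(6u + 1) = P(u - 4) + Q. At u = 4: Q = 6·4 + 1 = 25. Coeff of u: P = 6
Result: 6/(u - 4) + 25/(u - 4)²


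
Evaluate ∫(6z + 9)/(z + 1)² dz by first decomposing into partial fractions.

Decompose: P = 6, Q = 6·(-1) + 9 = 3, so (6z + 9)/(z + 1)² = 6/(z + 1) + 3/(z + 1)². Integrate: ∫ P/(z + 1) dz = 6 ln|(z + 1)|; ∫ Q/(z + 1)² dz = -3/(z + 1). Sum: 6 ln|(z + 1)| - 3/(z + 1) + C


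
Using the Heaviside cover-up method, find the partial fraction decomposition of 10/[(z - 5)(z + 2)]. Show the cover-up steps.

Cover (z - 5): set z=5, get P = 10/(5 + 2) = 10/7. Cover (z + 2): set z=-2, get Q = 10/(-2 - 5) = -10/7.
Result: (10/7)/(z - 5) - (10/7)/(z + 2)


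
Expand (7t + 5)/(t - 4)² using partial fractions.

(7t + 5) = P(t - 4) + Q. At t = 4: Q = 7·4 + 5 = 33. Coeff of t: P = 7
Result: 7/(t - 4) + 33/(t - 4)²


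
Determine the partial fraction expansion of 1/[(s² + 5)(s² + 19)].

Coefficient matching gives A = C = 0, B = 1/(19-5) = 1/14, D = -B = -1/14
Result: (1/14)/(s² + 5) - (1/14)/(s² + 19)


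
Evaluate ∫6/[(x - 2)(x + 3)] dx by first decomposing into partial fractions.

Decompose: 6/[(x - 2)(x + 3)] = (6/5)/(x - 2) - (6/5)/(x + 3). Integrate each term: (6/5) ln|(x - 2)| - (6/5) ln|(x + 3)| + C


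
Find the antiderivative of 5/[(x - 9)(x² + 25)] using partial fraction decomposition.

Cover-up at x=9: P = 5/(9²+25) = 5/106. Coeff matching: Q = -5/106, R = -45/106. Decomposition: (5/106)/(x - 9) - ((5/106)x + 45/106)/(x² + 25). Integrate: linear → ln, quadratic → (1/2)ln + arctan: (5/106) ln|(x - 9)| - (5/212) ln(x² + 25) - (9/106) arctan(x/5) + C


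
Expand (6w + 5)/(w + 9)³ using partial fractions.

(6w + 5) = P(w + 9)² + Q(w + 9) + R. At w = -9: R = 6·(-9) + 5 = -49. Coefficients: P = 0, Q = 6
Result: 6/(w + 9)² - 49/(w + 9)³


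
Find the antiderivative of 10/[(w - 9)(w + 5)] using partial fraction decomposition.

Decompose: 10/[(w - 9)(w + 5)] = (5/7)/(w - 9) - (5/7)/(w + 5). Integrate each term: (5/7) ln|(w - 9)| - (5/7) ln|(w + 5)| + C


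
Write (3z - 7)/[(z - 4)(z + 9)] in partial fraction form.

At z=4: P = (3·4 - 7)/(4 + 9) = 5/13. At z=-9: Q = (3·(-9) - 7)/(-9 - 4) = 34/13
Result: (5/13)/(z - 4) + (34/13)/(z + 9)


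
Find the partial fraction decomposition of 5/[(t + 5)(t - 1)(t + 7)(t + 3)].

Using Heaviside cover-up: (5/24)/(t + 5) + (5/192)/(t - 1) - (5/64)/(t + 7) - (5/32)/(t + 3)


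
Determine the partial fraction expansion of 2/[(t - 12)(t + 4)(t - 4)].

Using cover-up method: A = 1/64, B = 1/64, C = -1/32
Result: (1/64)/(t - 12) + (1/64)/(t + 4) - (1/32)/(t - 4)


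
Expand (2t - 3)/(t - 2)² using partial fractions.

(2t - 3) = A(t - 2) + B. At t = 2: B = 2·2 - 3 = 1. Coeff of t: A = 2
Result: 2/(t - 2) + 1/(t - 2)²


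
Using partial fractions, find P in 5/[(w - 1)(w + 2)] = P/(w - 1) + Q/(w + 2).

Cover-up at w = 1: P = 5/(1 + 2) = 5/3


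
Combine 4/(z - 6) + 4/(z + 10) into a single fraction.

Common denominator (z - 6)(z + 10). Numerator: 4(z + 10) + 4(z - 6) = (4z + 40) + (4z - 24) = 8z + 16
Result: (8z + 16)/[(z - 6)(z + 10)]


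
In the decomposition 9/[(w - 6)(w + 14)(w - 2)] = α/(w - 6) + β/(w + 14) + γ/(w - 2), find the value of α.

Cover-up at w = 6: α = 9/[(6 + 14)(6 - 2)] = 9/[(20)(4)] = 9/80


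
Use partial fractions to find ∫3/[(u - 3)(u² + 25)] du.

Cover-up at u=3: A = 3/(3²+25) = 3/34. Coeff matching: B = -3/34, C = -9/34. Decomposition: (3/34)/(u - 3) - ((3/34)u + 9/34)/(u² + 25). Integrate: linear → ln, quadratic → (1/2)ln + arctan: (3/34) ln|(u - 3)| - (3/68) ln(u² + 25) - (9/170) arctan(u/5) + C


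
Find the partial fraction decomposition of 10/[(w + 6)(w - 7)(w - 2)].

Using cover-up method: α = 5/52, β = 2/13, γ = -1/4
Result: (5/52)/(w + 6) + (2/13)/(w - 7) - (1/4)/(w - 2)


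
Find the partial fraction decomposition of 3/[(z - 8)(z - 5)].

3/(z - 8)(z - 5) = α/(z - 8) + β/(z - 5). α = 3/(8 - 5) = 1, β = 3/(5 - 8) = -1
Result: 1/(z - 8) - 1/(z - 5)


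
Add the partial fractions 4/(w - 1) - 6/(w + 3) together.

Common denominator (w - 1)(w + 3). Numerator: 4(w + 3) - 6(w - 1) = (4w + 12) - (6w - 6) = -2w + 18
Result: (-2w + 18)/[(w - 1)(w + 3)]


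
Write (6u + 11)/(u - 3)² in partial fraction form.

(6u + 11) = A(u - 3) + B. At u = 3: B = 6·3 + 11 = 29. Coeff of u: A = 6
Result: 6/(u - 3) + 29/(u - 3)²


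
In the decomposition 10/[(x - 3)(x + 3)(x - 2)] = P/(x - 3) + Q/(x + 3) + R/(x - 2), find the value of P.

Cover-up at x = 3: P = 10/[(3 + 3)(3 - 2)] = 10/[(6)(1)] = 10/6 = 5/3


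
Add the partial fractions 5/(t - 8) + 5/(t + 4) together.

Common denominator (t - 8)(t + 4). Numerator: 5(t + 4) + 5(t - 8) = (5t + 20) + (5t - 40) = 10t - 20
Result: (10t - 20)/[(t - 8)(t + 4)]


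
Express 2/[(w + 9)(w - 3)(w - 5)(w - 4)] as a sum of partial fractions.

Using Heaviside cover-up: (-1/1092)/(w + 9) + (1/12)/(w - 3) + (1/14)/(w - 5) - (2/13)/(w - 4)


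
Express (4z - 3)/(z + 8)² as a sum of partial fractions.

(4z - 3) = P(z + 8) + Q. At z = -8: Q = 4·(-8) - 3 = -35. Coeff of z: P = 4
Result: 4/(z + 8) - 35/(z + 8)²


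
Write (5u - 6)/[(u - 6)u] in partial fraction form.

At u=6: α = (5·6 - 6)/(6 - 0) = 4. At u=0: β = (5·0 - 6)/(0 - 6) = 1
Result: 4/(u - 6) + 1/u


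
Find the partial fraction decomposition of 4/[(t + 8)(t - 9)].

4/(t + 8)(t - 9) = P/(t + 8) + Q/(t - 9). P = 4/(-8 - 9) = -4/17, Q = 4/(9 + 8) = 4/17
Result: (-4/17)/(t + 8) + (4/17)/(t - 9)
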